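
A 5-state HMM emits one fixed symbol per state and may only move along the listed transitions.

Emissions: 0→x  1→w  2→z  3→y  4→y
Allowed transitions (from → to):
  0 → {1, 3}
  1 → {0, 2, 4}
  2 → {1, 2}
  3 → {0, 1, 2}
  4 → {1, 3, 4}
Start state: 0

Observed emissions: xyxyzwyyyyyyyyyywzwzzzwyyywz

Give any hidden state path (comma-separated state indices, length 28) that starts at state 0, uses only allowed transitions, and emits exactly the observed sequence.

0,3,0,3,2,1,4,4,4,4,4,4,4,4,4,4,1,2,1,2,2,2,1,4,4,3,1,2

  t0 'x' -> {0}, take 0 (start)
  t1 'y' -> {3,4}, take 3 (0->3 ok)
  t2 'x' -> {0}, take 0 (3->0 ok)
  t3 'y' -> {3,4}, take 3 (0->3 ok)
  t4 'z' -> {2}, take 2 (3->2 ok)
  t5 'w' -> {1}, take 1 (2->1 ok)
  t6 'y' -> {3,4}, take 4 (1->4 ok)
  t7 'y' -> {3,4}, take 4 (4->4 ok)
  t8 'y' -> {3,4}, take 4 (4->4 ok)
  t9 'y' -> {3,4}, take 4 (4->4 ok)
  t10 'y' -> {3,4}, take 4 (4->4 ok)
  t11 'y' -> {3,4}, take 4 (4->4 ok)
  t12 'y' -> {3,4}, take 4 (4->4 ok)
  t13 'y' -> {3,4}, take 4 (4->4 ok)
  t14 'y' -> {3,4}, take 4 (4->4 ok)
  t15 'y' -> {3,4}, take 4 (4->4 ok)
  t16 'w' -> {1}, take 1 (4->1 ok)
  t17 'z' -> {2}, take 2 (1->2 ok)
  t18 'w' -> {1}, take 1 (2->1 ok)
  t19 'z' -> {2}, take 2 (1->2 ok)
  t20 'z' -> {2}, take 2 (2->2 ok)
  t21 'z' -> {2}, take 2 (2->2 ok)
  t22 'w' -> {1}, take 1 (2->1 ok)
  t23 'y' -> {3,4}, take 4 (1->4 ok)
  t24 'y' -> {3,4}, take 4 (4->4 ok)
  t25 'y' -> {3,4}, take 3 (4->3 ok)
  t26 'w' -> {1}, take 1 (3->1 ok)
  t27 'z' -> {2}, take 2 (1->2 ok)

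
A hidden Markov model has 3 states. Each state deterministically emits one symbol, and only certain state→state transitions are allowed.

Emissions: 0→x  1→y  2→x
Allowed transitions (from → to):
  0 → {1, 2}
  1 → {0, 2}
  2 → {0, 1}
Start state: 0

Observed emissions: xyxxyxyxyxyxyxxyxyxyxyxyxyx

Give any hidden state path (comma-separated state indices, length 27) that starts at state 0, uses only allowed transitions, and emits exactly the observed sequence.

  pos 0: x in {0,2}, choose 0; start
  pos 1: y in {1}, choose 1; 0->1 ok
  pos 2: x in {0,2}, choose 2; 1->2 ok
  pos 3: x in {0,2}, choose 0; 2->0 ok
  pos 4: y in {1}, choose 1; 0->1 ok
  pos 5: x in {0,2}, choose 2; 1->2 ok
  pos 6: y in {1}, choose 1; 2->1 ok
  pos 7: x in {0,2}, choose 0; 1->0 ok
  pos 8: y in {1}, choose 1; 0->1 ok
  pos 9: x in {0,2}, choose 0; 1->0 ok
  pos 10: y in {1}, choose 1; 0->1 ok
  pos 11: x in {0,2}, choose 2; 1->2 ok
  pos 12: y in {1}, choose 1; 2->1 ok
  pos 13: x in {0,2}, choose 0; 1->0 ok
  pos 14: x in {0,2}, choose 2; 0->2 ok
  pos 15: y in {1}, choose 1; 2->1 ok
  pos 16: x in {0,2}, choose 2; 1->2 ok
  pos 17: y in {1}, choose 1; 2->1 ok
  pos 18: x in {0,2}, choose 0; 1->0 ok
  pos 19: y in {1}, choose 1; 0->1 ok
  pos 20: x in {0,2}, choose 2; 1->2 ok
  pos 21: y in {1}, choose 1; 2->1 ok
  pos 22: x in {0,2}, choose 2; 1->2 ok
  pos 23: y in {1}, choose 1; 2->1 ok
  pos 24: x in {0,2}, choose 0; 1->0 ok
  pos 25: y in {1}, choose 1; 0->1 ok
  pos 26: x in {0,2}, choose 2; 1->2 ok

0,1,2,0,1,2,1,0,1,0,1,2,1,0,2,1,2,1,0,1,2,1,2,1,0,1,2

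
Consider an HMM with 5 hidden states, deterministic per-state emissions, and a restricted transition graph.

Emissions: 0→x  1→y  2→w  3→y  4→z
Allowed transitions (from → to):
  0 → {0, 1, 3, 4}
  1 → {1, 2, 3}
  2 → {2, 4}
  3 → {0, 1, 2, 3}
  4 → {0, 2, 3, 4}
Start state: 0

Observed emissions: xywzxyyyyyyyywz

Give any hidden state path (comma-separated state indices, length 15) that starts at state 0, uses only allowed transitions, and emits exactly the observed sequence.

  [0] x  {0}  => 0  start
  [1] y  {1,3}  => 1  0->1 ok
  [2] w  {2}  => 2  1->2 ok
  [3] z  {4}  => 4  2->4 ok
  [4] x  {0}  => 0  4->0 ok
  [5] y  {1,3}  => 1  0->1 ok
  [6] y  {1,3}  => 3  1->3 ok
  [7] y  {1,3}  => 3  3->3 ok
  [8] y  {1,3}  => 1  3->1 ok
  [9] y  {1,3}  => 1  1->1 ok
  [10] y  {1,3}  => 3  1->3 ok
  [11] y  {1,3}  => 1  3->1 ok
  [12] y  {1,3}  => 3  1->3 ok
  [13] w  {2}  => 2  3->2 ok
  [14] z  {4}  => 4  2->4 ok

0,1,2,4,0,1,3,3,1,1,3,1,3,2,4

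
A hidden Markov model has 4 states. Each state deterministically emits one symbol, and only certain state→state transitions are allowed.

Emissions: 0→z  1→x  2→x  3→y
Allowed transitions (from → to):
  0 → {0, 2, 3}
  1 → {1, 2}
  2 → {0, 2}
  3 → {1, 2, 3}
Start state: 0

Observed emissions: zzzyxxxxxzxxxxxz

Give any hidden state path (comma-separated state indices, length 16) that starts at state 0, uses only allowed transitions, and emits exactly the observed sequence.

  [0] z  {0}  => 0  start
  [1] z  {0}  => 0  0->0 ok
  [2] z  {0}  => 0  0->0 ok
  [3] y  {3}  => 3  0->3 ok
  [4] x  {1,2}  => 1  3->1 ok
  [5] x  {1,2}  => 1  1->1 ok
  [6] x  {1,2}  => 1  1->1 ok
  [7] x  {1,2}  => 1  1->1 ok
  [8] x  {1,2}  => 2  1->2 ok
  [9] z  {0}  => 0  2->0 ok
  [10] x  {1,2}  => 2  0->2 ok
  [11] x  {1,2}  => 2  2->2 ok
  [12] x  {1,2}  => 2  2->2 ok
  [13] x  {1,2}  => 2  2->2 ok
  [14] x  {1,2}  => 2  2->2 ok
  [15] z  {0}  => 0  2->0 ok

0,0,0,3,1,1,1,1,2,0,2,2,2,2,2,0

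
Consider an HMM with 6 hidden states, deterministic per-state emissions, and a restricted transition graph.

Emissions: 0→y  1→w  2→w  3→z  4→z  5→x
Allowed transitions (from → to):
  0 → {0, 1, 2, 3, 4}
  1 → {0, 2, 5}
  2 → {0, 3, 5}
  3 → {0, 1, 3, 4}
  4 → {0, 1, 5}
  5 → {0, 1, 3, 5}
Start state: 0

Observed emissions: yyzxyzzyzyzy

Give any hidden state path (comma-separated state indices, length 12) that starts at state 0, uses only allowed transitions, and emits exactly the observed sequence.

0,0,4,5,0,3,4,0,4,0,4,0

  0: obs=y cand={0} pick 0 [start]
  1: obs=y cand={0} pick 0 [0->0 ok]
  2: obs=z cand={3,4} pick 4 [0->4 ok]
  3: obs=x cand={5} pick 5 [4->5 ok]
  4: obs=y cand={0} pick 0 [5->0 ok]
  5: obs=z cand={3,4} pick 3 [0->3 ok]
  6: obs=z cand={3,4} pick 4 [3->4 ok]
  7: obs=y cand={0} pick 0 [4->0 ok]
  8: obs=z cand={3,4} pick 4 [0->4 ok]
  9: obs=y cand={0} pick 0 [4->0 ok]
  10: obs=z cand={3,4} pick 4 [0->4 ok]
  11: obs=y cand={0} pick 0 [4->0 ok]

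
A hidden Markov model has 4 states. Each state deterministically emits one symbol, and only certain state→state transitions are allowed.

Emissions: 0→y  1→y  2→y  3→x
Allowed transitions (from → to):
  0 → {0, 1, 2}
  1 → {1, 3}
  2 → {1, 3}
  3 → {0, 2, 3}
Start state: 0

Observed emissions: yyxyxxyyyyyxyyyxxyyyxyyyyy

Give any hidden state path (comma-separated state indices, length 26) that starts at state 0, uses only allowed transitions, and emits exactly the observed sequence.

  pos 0: y in {0,1,2}, choose 0; start
  pos 1: y in {0,1,2}, choose 1; 0->1 ok
  pos 2: x in {3}, choose 3; 1->3 ok
  pos 3: y in {0,1,2}, choose 2; 3->2 ok
  pos 4: x in {3}, choose 3; 2->3 ok
  pos 5: x in {3}, choose 3; 3->3 ok
  pos 6: y in {0,1,2}, choose 0; 3->0 ok
  pos 7: y in {0,1,2}, choose 0; 0->0 ok
  pos 8: y in {0,1,2}, choose 1; 0->1 ok
  pos 9: y in {0,1,2}, choose 1; 1->1 ok
  pos 10: y in {0,1,2}, choose 1; 1->1 ok
  pos 11: x in {3}, choose 3; 1->3 ok
  pos 12: y in {0,1,2}, choose 2; 3->2 ok
  pos 13: y in {0,1,2}, choose 1; 2->1 ok
  pos 14: y in {0,1,2}, choose 1; 1->1 ok
  pos 15: x in {3}, choose 3; 1->3 ok
  pos 16: x in {3}, choose 3; 3->3 ok
  pos 17: y in {0,1,2}, choose 0; 3->0 ok
  pos 18: y in {0,1,2}, choose 0; 0->0 ok
  pos 19: y in {0,1,2}, choose 2; 0->2 ok
  pos 20: x in {3}, choose 3; 2->3 ok
  pos 21: y in {0,1,2}, choose 0; 3->0 ok
  pos 22: y in {0,1,2}, choose 1; 0->1 ok
  pos 23: y in {0,1,2}, choose 1; 1->1 ok
  pos 24: y in {0,1,2}, choose 1; 1->1 ok
  pos 25: y in {0,1,2}, choose 1; 1->1 ok

0,1,3,2,3,3,0,0,1,1,1,3,2,1,1,3,3,0,0,2,3,0,1,1,1,1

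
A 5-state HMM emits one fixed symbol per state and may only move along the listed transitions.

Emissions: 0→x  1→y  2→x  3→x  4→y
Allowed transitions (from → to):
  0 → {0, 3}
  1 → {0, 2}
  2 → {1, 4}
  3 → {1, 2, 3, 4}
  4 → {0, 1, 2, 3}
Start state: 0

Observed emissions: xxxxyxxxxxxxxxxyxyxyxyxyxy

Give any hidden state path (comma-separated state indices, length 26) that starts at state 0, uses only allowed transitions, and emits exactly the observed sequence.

0,3,3,2,4,0,0,0,0,0,0,0,0,0,3,1,2,1,2,1,2,1,2,4,2,4

  t0 'x' -> {0,2,3}, take 0 (start)
  t1 'x' -> {0,2,3}, take 3 (0->3 ok)
  t2 'x' -> {0,2,3}, take 3 (3->3 ok)
  t3 'x' -> {0,2,3}, take 2 (3->2 ok)
  t4 'y' -> {1,4}, take 4 (2->4 ok)
  t5 'x' -> {0,2,3}, take 0 (4->0 ok)
  t6 'x' -> {0,2,3}, take 0 (0->0 ok)
  t7 'x' -> {0,2,3}, take 0 (0->0 ok)
  t8 'x' -> {0,2,3}, take 0 (0->0 ok)
  t9 'x' -> {0,2,3}, take 0 (0->0 ok)
  t10 'x' -> {0,2,3}, take 0 (0->0 ok)
  t11 'x' -> {0,2,3}, take 0 (0->0 ok)
  t12 'x' -> {0,2,3}, take 0 (0->0 ok)
  t13 'x' -> {0,2,3}, take 0 (0->0 ok)
  t14 'x' -> {0,2,3}, take 3 (0->3 ok)
  t15 'y' -> {1,4}, take 1 (3->1 ok)
  t16 'x' -> {0,2,3}, take 2 (1->2 ok)
  t17 'y' -> {1,4}, take 1 (2->1 ok)
  t18 'x' -> {0,2,3}, take 2 (1->2 ok)
  t19 'y' -> {1,4}, take 1 (2->1 ok)
  t20 'x' -> {0,2,3}, take 2 (1->2 ok)
  t21 'y' -> {1,4}, take 1 (2->1 ok)
  t22 'x' -> {0,2,3}, take 2 (1->2 ok)
  t23 'y' -> {1,4}, take 4 (2->4 ok)
  t24 'x' -> {0,2,3}, take 2 (4->2 ok)
  t25 'y' -> {1,4}, take 4 (2->4 ok)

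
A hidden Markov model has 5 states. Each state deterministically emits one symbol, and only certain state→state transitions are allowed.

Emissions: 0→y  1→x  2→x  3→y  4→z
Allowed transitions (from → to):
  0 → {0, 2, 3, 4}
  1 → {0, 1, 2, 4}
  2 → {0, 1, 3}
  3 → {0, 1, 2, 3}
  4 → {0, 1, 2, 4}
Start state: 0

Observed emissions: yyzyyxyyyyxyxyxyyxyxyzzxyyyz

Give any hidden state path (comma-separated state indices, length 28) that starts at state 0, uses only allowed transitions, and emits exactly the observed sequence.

0,0,4,0,0,2,3,3,3,3,2,3,2,0,2,3,0,2,0,2,0,4,4,2,3,0,0,4

  0: obs=y cand={0,3} pick 0 [start]
  1: obs=y cand={0,3} pick 0 [0->0 ok]
  2: obs=z cand={4} pick 4 [0->4 ok]
  3: obs=y cand={0,3} pick 0 [4->0 ok]
  4: obs=y cand={0,3} pick 0 [0->0 ok]
  5: obs=x cand={1,2} pick 2 [0->2 ok]
  6: obs=y cand={0,3} pick 3 [2->3 ok]
  7: obs=y cand={0,3} pick 3 [3->3 ok]
  8: obs=y cand={0,3} pick 3 [3->3 ok]
  9: obs=y cand={0,3} pick 3 [3->3 ok]
  10: obs=x cand={1,2} pick 2 [3->2 ok]
  11: obs=y cand={0,3} pick 3 [2->3 ok]
  12: obs=x cand={1,2} pick 2 [3->2 ok]
  13: obs=y cand={0,3} pick 0 [2->0 ok]
  14: obs=x cand={1,2} pick 2 [0->2 ok]
  15: obs=y cand={0,3} pick 3 [2->3 ok]
  16: obs=y cand={0,3} pick 0 [3->0 ok]
  17: obs=x cand={1,2} pick 2 [0->2 ok]
  18: obs=y cand={0,3} pick 0 [2->0 ok]
  19: obs=x cand={1,2} pick 2 [0->2 ok]
  20: obs=y cand={0,3} pick 0 [2->0 ok]
  21: obs=z cand={4} pick 4 [0->4 ok]
  22: obs=z cand={4} pick 4 [4->4 ok]
  23: obs=x cand={1,2} pick 2 [4->2 ok]
  24: obs=y cand={0,3} pick 3 [2->3 ok]
  25: obs=y cand={0,3} pick 0 [3->0 ok]
  26: obs=y cand={0,3} pick 0 [0->0 ok]
  27: obs=z cand={4} pick 4 [0->4 ok]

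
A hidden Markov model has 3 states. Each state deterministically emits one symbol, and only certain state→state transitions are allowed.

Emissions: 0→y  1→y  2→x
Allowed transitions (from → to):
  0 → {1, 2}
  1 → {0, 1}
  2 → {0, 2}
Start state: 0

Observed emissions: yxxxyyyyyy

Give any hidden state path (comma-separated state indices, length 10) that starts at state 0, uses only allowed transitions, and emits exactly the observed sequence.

0,2,2,2,0,1,0,1,1,0

  t0 'y' -> {0,1}, take 0 (start)
  t1 'x' -> {2}, take 2 (0->2 ok)
  t2 'x' -> {2}, take 2 (2->2 ok)
  t3 'x' -> {2}, take 2 (2->2 ok)
  t4 'y' -> {0,1}, take 0 (2->0 ok)
  t5 'y' -> {0,1}, take 1 (0->1 ok)
  t6 'y' -> {0,1}, take 0 (1->0 ok)
  t7 'y' -> {0,1}, take 1 (0->1 ok)
  t8 'y' -> {0,1}, take 1 (1->1 ok)
  t9 'y' -> {0,1}, take 0 (1->0 ok)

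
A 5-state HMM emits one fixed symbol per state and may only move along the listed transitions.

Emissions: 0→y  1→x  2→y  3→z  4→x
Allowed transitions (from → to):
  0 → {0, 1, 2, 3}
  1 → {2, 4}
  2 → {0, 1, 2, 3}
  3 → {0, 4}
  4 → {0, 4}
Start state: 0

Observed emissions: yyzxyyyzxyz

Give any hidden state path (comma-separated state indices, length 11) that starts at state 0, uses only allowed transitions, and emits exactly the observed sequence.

0,2,3,4,0,0,2,3,4,0,3

  t0 'y' -> {0,2}, take 0 (start)
  t1 'y' -> {0,2}, take 2 (0->2 ok)
  t2 'z' -> {3}, take 3 (2->3 ok)
  t3 'x' -> {1,4}, take 4 (3->4 ok)
  t4 'y' -> {0,2}, take 0 (4->0 ok)
  t5 'y' -> {0,2}, take 0 (0->0 ok)
  t6 'y' -> {0,2}, take 2 (0->2 ok)
  t7 'z' -> {3}, take 3 (2->3 ok)
  t8 'x' -> {1,4}, take 4 (3->4 ok)
  t9 'y' -> {0,2}, take 0 (4->0 ok)
  t10 'z' -> {3}, take 3 (0->3 ok)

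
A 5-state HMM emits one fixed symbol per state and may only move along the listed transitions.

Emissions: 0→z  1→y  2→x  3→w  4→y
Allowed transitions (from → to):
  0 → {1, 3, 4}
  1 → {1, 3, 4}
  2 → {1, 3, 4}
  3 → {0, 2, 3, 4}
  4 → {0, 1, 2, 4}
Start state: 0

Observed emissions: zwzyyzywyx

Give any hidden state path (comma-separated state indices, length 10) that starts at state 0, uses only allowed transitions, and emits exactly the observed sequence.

0,3,0,1,4,0,1,3,4,2

  0: obs=z cand={0} pick 0 [start]
  1: obs=w cand={3} pick 3 [0->3 ok]
  2: obs=z cand={0} pick 0 [3->0 ok]
  3: obs=y cand={1,4} pick 1 [0->1 ok]
  4: obs=y cand={1,4} pick 4 [1->4 ok]
  5: obs=z cand={0} pick 0 [4->0 ok]
  6: obs=y cand={1,4} pick 1 [0->1 ok]
  7: obs=w cand={3} pick 3 [1->3 ok]
  8: obs=y cand={1,4} pick 4 [3->4 ok]
  9: obs=x cand={2} pick 2 [4->2 ok]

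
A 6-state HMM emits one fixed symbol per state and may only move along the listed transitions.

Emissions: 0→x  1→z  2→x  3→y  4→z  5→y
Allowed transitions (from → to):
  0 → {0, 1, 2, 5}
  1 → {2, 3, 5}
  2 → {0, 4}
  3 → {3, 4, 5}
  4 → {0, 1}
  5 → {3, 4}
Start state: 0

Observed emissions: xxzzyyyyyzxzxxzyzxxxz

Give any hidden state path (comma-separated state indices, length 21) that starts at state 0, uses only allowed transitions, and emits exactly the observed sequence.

0,2,4,1,3,3,5,3,5,4,0,1,2,0,1,3,4,0,0,0,1

  t0 'x' -> {0,2}, take 0 (start)
  t1 'x' -> {0,2}, take 2 (0->2 ok)
  t2 'z' -> {1,4}, take 4 (2->4 ok)
  t3 'z' -> {1,4}, take 1 (4->1 ok)
  t4 'y' -> {3,5}, take 3 (1->3 ok)
  t5 'y' -> {3,5}, take 3 (3->3 ok)
  t6 'y' -> {3,5}, take 5 (3->5 ok)
  t7 'y' -> {3,5}, take 3 (5->3 ok)
  t8 'y' -> {3,5}, take 5 (3->5 ok)
  t9 'z' -> {1,4}, take 4 (5->4 ok)
  t10 'x' -> {0,2}, take 0 (4->0 ok)
  t11 'z' -> {1,4}, take 1 (0->1 ok)
  t12 'x' -> {0,2}, take 2 (1->2 ok)
  t13 'x' -> {0,2}, take 0 (2->0 ok)
  t14 'z' -> {1,4}, take 1 (0->1 ok)
  t15 'y' -> {3,5}, take 3 (1->3 ok)
  t16 'z' -> {1,4}, take 4 (3->4 ok)
  t17 'x' -> {0,2}, take 0 (4->0 ok)
  t18 'x' -> {0,2}, take 0 (0->0 ok)
  t19 'x' -> {0,2}, take 0 (0->0 ok)
  t20 'z' -> {1,4}, take 1 (0->1 ok)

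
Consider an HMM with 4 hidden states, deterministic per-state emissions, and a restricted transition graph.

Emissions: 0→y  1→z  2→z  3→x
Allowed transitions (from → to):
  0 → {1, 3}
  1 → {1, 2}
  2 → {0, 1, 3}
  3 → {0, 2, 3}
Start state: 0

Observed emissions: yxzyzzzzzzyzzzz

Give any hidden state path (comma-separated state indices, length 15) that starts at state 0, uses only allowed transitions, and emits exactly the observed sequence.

  0: obs=y cand={0} pick 0 [start]
  1: obs=x cand={3} pick 3 [0->3 ok]
  2: obs=z cand={1,2} pick 2 [3->2 ok]
  3: obs=y cand={0} pick 0 [2->0 ok]
  4: obs=z cand={1,2} pick 1 [0->1 ok]
  5: obs=z cand={1,2} pick 1 [1->1 ok]
  6: obs=z cand={1,2} pick 2 [1->2 ok]
  7: obs=z cand={1,2} pick 1 [2->1 ok]
  8: obs=z cand={1,2} pick 1 [1->1 ok]
  9: obs=z cand={1,2} pick 2 [1->2 ok]
  10: obs=y cand={0} pick 0 [2->0 ok]
  11: obs=z cand={1,2} pick 1 [0->1 ok]
  12: obs=z cand={1,2} pick 1 [1->1 ok]
  13: obs=z cand={1,2} pick 1 [1->1 ok]
  14: obs=z cand={1,2} pick 2 [1->2 ok]

0,3,2,0,1,1,2,1,1,2,0,1,1,1,2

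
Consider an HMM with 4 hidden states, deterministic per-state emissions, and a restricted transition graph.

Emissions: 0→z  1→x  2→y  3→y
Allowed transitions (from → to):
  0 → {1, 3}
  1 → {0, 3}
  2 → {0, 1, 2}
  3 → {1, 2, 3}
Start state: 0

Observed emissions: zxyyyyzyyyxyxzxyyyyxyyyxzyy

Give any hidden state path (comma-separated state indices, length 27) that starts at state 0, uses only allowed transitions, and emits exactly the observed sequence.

  0: obs=z cand={0} pick 0 [start]
  1: obs=x cand={1} pick 1 [0->1 ok]
  2: obs=y cand={2,3} pick 3 [1->3 ok]
  3: obs=y cand={2,3} pick 3 [3->3 ok]
  4: obs=y cand={2,3} pick 3 [3->3 ok]
  5: obs=y cand={2,3} pick 2 [3->2 ok]
  6: obs=z cand={0} pick 0 [2->0 ok]
  7: obs=y cand={2,3} pick 3 [0->3 ok]
  8: obs=y cand={2,3} pick 2 [3->2 ok]
  9: obs=y cand={2,3} pick 2 [2->2 ok]
  10: obs=x cand={1} pick 1 [2->1 ok]
  11: obs=y cand={2,3} pick 3 [1->3 ok]
  12: obs=x cand={1} pick 1 [3->1 ok]
  13: obs=z cand={0} pick 0 [1->0 ok]
  14: obs=x cand={1} pick 1 [0->1 ok]
  15: obs=y cand={2,3} pick 3 [1->3 ok]
  16: obs=y cand={2,3} pick 3 [3->3 ok]
  17: obs=y cand={2,3} pick 3 [3->3 ok]
  18: obs=y cand={2,3} pick 2 [3->2 ok]
  19: obs=x cand={1} pick 1 [2->1 ok]
  20: obs=y cand={2,3} pick 3 [1->3 ok]
  21: obs=y cand={2,3} pick 3 [3->3 ok]
  22: obs=y cand={2,3} pick 2 [3->2 ok]
  23: obs=x cand={1} pick 1 [2->1 ok]
  24: obs=z cand={0} pick 0 [1->0 ok]
  25: obs=y cand={2,3} pick 3 [0->3 ok]
  26: obs=y cand={2,3} pick 3 [3->3 ok]

0,1,3,3,3,2,0,3,2,2,1,3,1,0,1,3,3,3,2,1,3,3,2,1,0,3,3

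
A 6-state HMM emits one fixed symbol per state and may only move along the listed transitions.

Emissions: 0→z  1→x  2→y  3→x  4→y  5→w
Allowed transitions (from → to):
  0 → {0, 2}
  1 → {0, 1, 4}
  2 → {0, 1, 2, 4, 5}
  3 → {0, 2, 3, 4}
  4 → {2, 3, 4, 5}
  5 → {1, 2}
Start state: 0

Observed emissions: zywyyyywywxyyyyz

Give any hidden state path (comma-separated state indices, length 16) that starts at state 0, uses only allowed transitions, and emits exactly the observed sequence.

0,2,5,2,4,4,4,5,2,5,1,4,4,4,2,0

  t0 'z' -> {0}, take 0 (start)
  t1 'y' -> {2,4}, take 2 (0->2 ok)
  t2 'w' -> {5}, take 5 (2->5 ok)
  t3 'y' -> {2,4}, take 2 (5->2 ok)
  t4 'y' -> {2,4}, take 4 (2->4 ok)
  t5 'y' -> {2,4}, take 4 (4->4 ok)
  t6 'y' -> {2,4}, take 4 (4->4 ok)
  t7 'w' -> {5}, take 5 (4->5 ok)
  t8 'y' -> {2,4}, take 2 (5->2 ok)
  t9 'w' -> {5}, take 5 (2->5 ok)
  t10 'x' -> {1,3}, take 1 (5->1 ok)
  t11 'y' -> {2,4}, take 4 (1->4 ok)
  t12 'y' -> {2,4}, take 4 (4->4 ok)
  t13 'y' -> {2,4}, take 4 (4->4 ok)
  t14 'y' -> {2,4}, take 2 (4->2 ok)
  t15 'z' -> {0}, take 0 (2->0 ok)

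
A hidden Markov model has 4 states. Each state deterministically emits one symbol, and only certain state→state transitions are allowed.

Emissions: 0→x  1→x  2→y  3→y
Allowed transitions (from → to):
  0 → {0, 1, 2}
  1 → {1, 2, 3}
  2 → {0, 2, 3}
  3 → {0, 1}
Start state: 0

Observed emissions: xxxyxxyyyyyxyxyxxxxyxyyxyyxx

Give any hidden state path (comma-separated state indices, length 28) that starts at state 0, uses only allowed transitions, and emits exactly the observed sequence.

0,1,1,3,1,1,2,2,2,2,3,1,3,0,2,0,1,1,1,3,0,2,3,0,2,3,1,1

  t0 'x' -> {0,1}, take 0 (start)
  t1 'x' -> {0,1}, take 1 (0->1 ok)
  t2 'x' -> {0,1}, take 1 (1->1 ok)
  t3 'y' -> {2,3}, take 3 (1->3 ok)
  t4 'x' -> {0,1}, take 1 (3->1 ok)
  t5 'x' -> {0,1}, take 1 (1->1 ok)
  t6 'y' -> {2,3}, take 2 (1->2 ok)
  t7 'y' -> {2,3}, take 2 (2->2 ok)
  t8 'y' -> {2,3}, take 2 (2->2 ok)
  t9 'y' -> {2,3}, take 2 (2->2 ok)
  t10 'y' -> {2,3}, take 3 (2->3 ok)
  t11 'x' -> {0,1}, take 1 (3->1 ok)
  t12 'y' -> {2,3}, take 3 (1->3 ok)
  t13 'x' -> {0,1}, take 0 (3->0 ok)
  t14 'y' -> {2,3}, take 2 (0->2 ok)
  t15 'x' -> {0,1}, take 0 (2->0 ok)
  t16 'x' -> {0,1}, take 1 (0->1 ok)
  t17 'x' -> {0,1}, take 1 (1->1 ok)
  t18 'x' -> {0,1}, take 1 (1->1 ok)
  t19 'y' -> {2,3}, take 3 (1->3 ok)
  t20 'x' -> {0,1}, take 0 (3->0 ok)
  t21 'y' -> {2,3}, take 2 (0->2 ok)
  t22 'y' -> {2,3}, take 3 (2->3 ok)
  t23 'x' -> {0,1}, take 0 (3->0 ok)
  t24 'y' -> {2,3}, take 2 (0->2 ok)
  t25 'y' -> {2,3}, take 3 (2->3 ok)
  t26 'x' -> {0,1}, take 1 (3->1 ok)
  t27 'x' -> {0,1}, take 1 (1->1 ok)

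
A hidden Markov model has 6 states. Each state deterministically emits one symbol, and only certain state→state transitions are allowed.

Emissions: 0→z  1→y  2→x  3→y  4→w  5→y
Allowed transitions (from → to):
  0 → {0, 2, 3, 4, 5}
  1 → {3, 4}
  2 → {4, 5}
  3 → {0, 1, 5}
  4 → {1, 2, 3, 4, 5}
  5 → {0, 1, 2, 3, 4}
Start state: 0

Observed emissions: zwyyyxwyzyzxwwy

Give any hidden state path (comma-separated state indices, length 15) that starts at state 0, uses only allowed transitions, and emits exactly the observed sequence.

0,4,1,3,5,2,4,5,0,5,0,2,4,4,3

  t0 'z' -> {0}, take 0 (start)
  t1 'w' -> {4}, take 4 (0->4 ok)
  t2 'y' -> {1,3,5}, take 1 (4->1 ok)
  t3 'y' -> {1,3,5}, take 3 (1->3 ok)
  t4 'y' -> {1,3,5}, take 5 (3->5 ok)
  t5 'x' -> {2}, take 2 (5->2 ok)
  t6 'w' -> {4}, take 4 (2->4 ok)
  t7 'y' -> {1,3,5}, take 5 (4->5 ok)
  t8 'z' -> {0}, take 0 (5->0 ok)
  t9 'y' -> {1,3,5}, take 5 (0->5 ok)
  t10 'z' -> {0}, take 0 (5->0 ok)
  t11 'x' -> {2}, take 2 (0->2 ok)
  t12 'w' -> {4}, take 4 (2->4 ok)
  t13 'w' -> {4}, take 4 (4->4 ok)
  t14 'y' -> {1,3,5}, take 3 (4->3 ok)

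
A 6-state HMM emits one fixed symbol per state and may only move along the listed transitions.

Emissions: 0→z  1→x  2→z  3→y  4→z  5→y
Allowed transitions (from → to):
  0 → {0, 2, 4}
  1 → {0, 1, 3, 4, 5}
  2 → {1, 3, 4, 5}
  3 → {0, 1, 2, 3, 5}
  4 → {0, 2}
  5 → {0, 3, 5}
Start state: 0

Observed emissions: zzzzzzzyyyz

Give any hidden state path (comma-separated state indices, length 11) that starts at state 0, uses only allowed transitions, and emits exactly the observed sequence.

0,0,0,2,4,0,2,5,3,3,2

  0: obs=z cand={0,2,4} pick 0 [start]
  1: obs=z cand={0,2,4} pick 0 [0->0 ok]
  2: obs=z cand={0,2,4} pick 0 [0->0 ok]
  3: obs=z cand={0,2,4} pick 2 [0->2 ok]
  4: obs=z cand={0,2,4} pick 4 [2->4 ok]
  5: obs=z cand={0,2,4} pick 0 [4->0 ok]
  6: obs=z cand={0,2,4} pick 2 [0->2 ok]
  7: obs=y cand={3,5} pick 5 [2->5 ok]
  8: obs=y cand={3,5} pick 3 [5->3 ok]
  9: obs=y cand={3,5} pick 3 [3->3 ok]
  10: obs=z cand={0,2,4} pick 2 [3->2 ok]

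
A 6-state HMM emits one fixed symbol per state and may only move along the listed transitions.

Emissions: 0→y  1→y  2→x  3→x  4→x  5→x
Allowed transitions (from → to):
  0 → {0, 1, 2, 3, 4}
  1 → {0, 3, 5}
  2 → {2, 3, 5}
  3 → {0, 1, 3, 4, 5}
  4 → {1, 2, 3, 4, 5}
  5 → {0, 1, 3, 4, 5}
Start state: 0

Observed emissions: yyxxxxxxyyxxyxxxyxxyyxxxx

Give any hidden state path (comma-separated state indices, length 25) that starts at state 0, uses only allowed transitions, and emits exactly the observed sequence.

  0: obs=y cand={0,1} pick 0 [start]
  1: obs=y cand={0,1} pick 0 [0->0 ok]
  2: obs=x cand={2,3,4,5} pick 2 [0->2 ok]
  3: obs=x cand={2,3,4,5} pick 3 [2->3 ok]
  4: obs=x cand={2,3,4,5} pick 3 [3->3 ok]
  5: obs=x cand={2,3,4,5} pick 4 [3->4 ok]
  6: obs=x cand={2,3,4,5} pick 5 [4->5 ok]
  7: obs=x cand={2,3,4,5} pick 3 [5->3 ok]
  8: obs=y cand={0,1} pick 0 [3->0 ok]
  9: obs=y cand={0,1} pick 1 [0->1 ok]
  10: obs=x cand={2,3,4,5} pick 5 [1->5 ok]
  11: obs=x cand={2,3,4,5} pick 3 [5->3 ok]
  12: obs=y cand={0,1} pick 0 [3->0 ok]
  13: obs=x cand={2,3,4,5} pick 3 [0->3 ok]
  14: obs=x cand={2,3,4,5} pick 4 [3->4 ok]
  15: obs=x cand={2,3,4,5} pick 5 [4->5 ok]
  16: obs=y cand={0,1} pick 0 [5->0 ok]
  17: obs=x cand={2,3,4,5} pick 4 [0->4 ok]
  18: obs=x cand={2,3,4,5} pick 3 [4->3 ok]
  19: obs=y cand={0,1} pick 0 [3->0 ok]
  20: obs=y cand={0,1} pick 0 [0->0 ok]
  21: obs=x cand={2,3,4,5} pick 2 [0->2 ok]
  22: obs=x cand={2,3,4,5} pick 5 [2->5 ok]
  23: obs=x cand={2,3,4,5} pick 3 [5->3 ok]
  24: obs=x cand={2,3,4,5} pick 5 [3->5 ok]

0,0,2,3,3,4,5,3,0,1,5,3,0,3,4,5,0,4,3,0,0,2,5,3,5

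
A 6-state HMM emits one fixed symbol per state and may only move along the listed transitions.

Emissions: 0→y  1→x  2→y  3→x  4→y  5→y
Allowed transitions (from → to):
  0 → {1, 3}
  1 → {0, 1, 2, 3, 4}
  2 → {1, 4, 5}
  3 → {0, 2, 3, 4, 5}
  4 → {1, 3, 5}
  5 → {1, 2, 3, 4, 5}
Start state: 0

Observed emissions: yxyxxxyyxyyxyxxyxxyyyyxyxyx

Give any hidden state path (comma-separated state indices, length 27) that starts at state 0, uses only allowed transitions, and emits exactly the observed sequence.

  [0] y  {0,2,4,5}  => 0  start
  [1] x  {1,3}  => 3  0->3 ok
  [2] y  {0,2,4,5}  => 0  3->0 ok
  [3] x  {1,3}  => 1  0->1 ok
  [4] x  {1,3}  => 1  1->1 ok
  [5] x  {1,3}  => 3  1->3 ok
  [6] y  {0,2,4,5}  => 2  3->2 ok
  [7] y  {0,2,4,5}  => 4  2->4 ok
  [8] x  {1,3}  => 3  4->3 ok
  [9] y  {0,2,4,5}  => 2  3->2 ok
  [10] y  {0,2,4,5}  => 5  2->5 ok
  [11] x  {1,3}  => 1  5->1 ok
  [12] y  {0,2,4,5}  => 4  1->4 ok
  [13] x  {1,3}  => 1  4->1 ok
  [14] x  {1,3}  => 1  1->1 ok
  [15] y  {0,2,4,5}  => 2  1->2 ok
  [16] x  {1,3}  => 1  2->1 ok
  [17] x  {1,3}  => 1  1->1 ok
  [18] y  {0,2,4,5}  => 2  1->2 ok
  [19] y  {0,2,4,5}  => 5  2->5 ok
  [20] y  {0,2,4,5}  => 4  5->4 ok
  [21] y  {0,2,4,5}  => 5  4->5 ok
  [22] x  {1,3}  => 3  5->3 ok
  [23] y  {0,2,4,5}  => 0  3->0 ok
  [24] x  {1,3}  => 1  0->1 ok
  [25] y  {0,2,4,5}  => 0  1->0 ok
  [26] x  {1,3}  => 1  0->1 ok

0,3,0,1,1,3,2,4,3,2,5,1,4,1,1,2,1,1,2,5,4,5,3,0,1,0,1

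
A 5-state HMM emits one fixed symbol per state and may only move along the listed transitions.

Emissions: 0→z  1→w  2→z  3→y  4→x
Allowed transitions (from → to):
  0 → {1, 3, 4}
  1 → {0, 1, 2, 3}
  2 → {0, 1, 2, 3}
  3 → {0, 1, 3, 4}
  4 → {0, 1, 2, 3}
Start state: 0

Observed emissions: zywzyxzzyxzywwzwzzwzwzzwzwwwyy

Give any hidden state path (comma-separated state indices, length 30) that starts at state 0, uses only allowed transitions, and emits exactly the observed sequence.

  0: obs=z cand={0,2} pick 0 [start]
  1: obs=y cand={3} pick 3 [0->3 ok]
  2: obs=w cand={1} pick 1 [3->1 ok]
  3: obs=z cand={0,2} pick 2 [1->2 ok]
  4: obs=y cand={3} pick 3 [2->3 ok]
  5: obs=x cand={4} pick 4 [3->4 ok]
  6: obs=z cand={0,2} pick 2 [4->2 ok]
  7: obs=z cand={0,2} pick 0 [2->0 ok]
  8: obs=y cand={3} pick 3 [0->3 ok]
  9: obs=x cand={4} pick 4 [3->4 ok]
  10: obs=z cand={0,2} pick 2 [4->2 ok]
  11: obs=y cand={3} pick 3 [2->3 ok]
  12: obs=w cand={1} pick 1 [3->1 ok]
  13: obs=w cand={1} pick 1 [1->1 ok]
  14: obs=z cand={0,2} pick 2 [1->2 ok]
  15: obs=w cand={1} pick 1 [2->1 ok]
  16: obs=z cand={0,2} pick 2 [1->2 ok]
  17: obs=z cand={0,2} pick 2 [2->2 ok]
  18: obs=w cand={1} pick 1 [2->1 ok]
  19: obs=z cand={0,2} pick 0 [1->0 ok]
  20: obs=w cand={1} pick 1 [0->1 ok]
  21: obs=z cand={0,2} pick 2 [1->2 ok]
  22: obs=z cand={0,2} pick 2 [2->2 ok]
  23: obs=w cand={1} pick 1 [2->1 ok]
  24: obs=z cand={0,2} pick 0 [1->0 ok]
  25: obs=w cand={1} pick 1 [0->1 ok]
  26: obs=w cand={1} pick 1 [1->1 ok]
  27: obs=w cand={1} pick 1 [1->1 ok]
  28: obs=y cand={3} pick 3 [1->3 ok]
  29: obs=y cand={3} pick 3 [3->3 ok]

0,3,1,2,3,4,2,0,3,4,2,3,1,1,2,1,2,2,1,0,1,2,2,1,0,1,1,1,3,3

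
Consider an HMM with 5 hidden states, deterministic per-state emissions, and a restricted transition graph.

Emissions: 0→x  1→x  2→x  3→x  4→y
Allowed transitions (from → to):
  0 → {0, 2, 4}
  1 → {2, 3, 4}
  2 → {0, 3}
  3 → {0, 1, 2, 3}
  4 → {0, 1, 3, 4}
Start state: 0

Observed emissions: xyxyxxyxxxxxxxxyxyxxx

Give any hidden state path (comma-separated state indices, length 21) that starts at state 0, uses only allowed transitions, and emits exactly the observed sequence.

0,4,1,4,3,1,4,0,0,2,0,0,0,2,0,4,0,4,0,0,2

  [0] x  {0,1,2,3}  => 0  start
  [1] y  {4}  => 4  0->4 ok
  [2] x  {0,1,2,3}  => 1  4->1 ok
  [3] y  {4}  => 4  1->4 ok
  [4] x  {0,1,2,3}  => 3  4->3 ok
  [5] x  {0,1,2,3}  => 1  3->1 ok
  [6] y  {4}  => 4  1->4 ok
  [7] x  {0,1,2,3}  => 0  4->0 ok
  [8] x  {0,1,2,3}  => 0  0->0 ok
  [9] x  {0,1,2,3}  => 2  0->2 ok
  [10] x  {0,1,2,3}  => 0  2->0 ok
  [11] x  {0,1,2,3}  => 0  0->0 ok
  [12] x  {0,1,2,3}  => 0  0->0 ok
  [13] x  {0,1,2,3}  => 2  0->2 ok
  [14] x  {0,1,2,3}  => 0  2->0 ok
  [15] y  {4}  => 4  0->4 ok
  [16] x  {0,1,2,3}  => 0  4->0 ok
  [17] y  {4}  => 4  0->4 ok
  [18] x  {0,1,2,3}  => 0  4->0 ok
  [19] x  {0,1,2,3}  => 0  0->0 ok
  [20] x  {0,1,2,3}  => 2  0->2 ok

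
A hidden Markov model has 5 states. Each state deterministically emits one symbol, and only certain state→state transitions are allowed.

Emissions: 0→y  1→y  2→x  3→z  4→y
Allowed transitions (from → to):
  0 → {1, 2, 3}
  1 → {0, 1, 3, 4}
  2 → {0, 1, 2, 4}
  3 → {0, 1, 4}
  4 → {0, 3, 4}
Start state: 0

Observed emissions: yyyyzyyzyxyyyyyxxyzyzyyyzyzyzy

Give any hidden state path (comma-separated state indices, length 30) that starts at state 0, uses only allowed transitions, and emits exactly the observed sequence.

  pos 0: y in {0,1,4}, choose 0; start
  pos 1: y in {0,1,4}, choose 1; 0->1 ok
  pos 2: y in {0,1,4}, choose 4; 1->4 ok
  pos 3: y in {0,1,4}, choose 4; 4->4 ok
  pos 4: z in {3}, choose 3; 4->3 ok
  pos 5: y in {0,1,4}, choose 4; 3->4 ok
  pos 6: y in {0,1,4}, choose 0; 4->0 ok
  pos 7: z in {3}, choose 3; 0->3 ok
  pos 8: y in {0,1,4}, choose 0; 3->0 ok
  pos 9: x in {2}, choose 2; 0->2 ok
  pos 10: y in {0,1,4}, choose 4; 2->4 ok
  pos 11: y in {0,1,4}, choose 4; 4->4 ok
  pos 12: y in {0,1,4}, choose 4; 4->4 ok
  pos 13: y in {0,1,4}, choose 4; 4->4 ok
  pos 14: y in {0,1,4}, choose 0; 4->0 ok
  pos 15: x in {2}, choose 2; 0->2 ok
  pos 16: x in {2}, choose 2; 2->2 ok
  pos 17: y in {0,1,4}, choose 0; 2->0 ok
  pos 18: z in {3}, choose 3; 0->3 ok
  pos 19: y in {0,1,4}, choose 0; 3->0 ok
  pos 20: z in {3}, choose 3; 0->3 ok
  pos 21: y in {0,1,4}, choose 0; 3->0 ok
  pos 22: y in {0,1,4}, choose 1; 0->1 ok
  pos 23: y in {0,1,4}, choose 0; 1->0 ok
  pos 24: z in {3}, choose 3; 0->3 ok
  pos 25: y in {0,1,4}, choose 0; 3->0 ok
  pos 26: z in {3}, choose 3; 0->3 ok
  pos 27: y in {0,1,4}, choose 1; 3->1 ok
  pos 28: z in {3}, choose 3; 1->3 ok
  pos 29: y in {0,1,4}, choose 1; 3->1 ok

0,1,4,4,3,4,0,3,0,2,4,4,4,4,0,2,2,0,3,0,3,0,1,0,3,0,3,1,3,1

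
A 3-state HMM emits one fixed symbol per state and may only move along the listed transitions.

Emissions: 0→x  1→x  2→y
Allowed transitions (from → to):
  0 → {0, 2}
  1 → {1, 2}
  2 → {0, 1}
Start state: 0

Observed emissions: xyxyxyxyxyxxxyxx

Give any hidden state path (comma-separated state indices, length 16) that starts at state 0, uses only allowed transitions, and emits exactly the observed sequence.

0,2,1,2,1,2,1,2,0,2,1,1,1,2,1,1

  [0] x  {0,1}  => 0  start
  [1] y  {2}  => 2  0->2 ok
  [2] x  {0,1}  => 1  2->1 ok
  [3] y  {2}  => 2  1->2 ok
  [4] x  {0,1}  => 1  2->1 ok
  [5] y  {2}  => 2  1->2 ok
  [6] x  {0,1}  => 1  2->1 ok
  [7] y  {2}  => 2  1->2 ok
  [8] x  {0,1}  => 0  2->0 ok
  [9] y  {2}  => 2  0->2 ok
  [10] x  {0,1}  => 1  2->1 ok
  [11] x  {0,1}  => 1  1->1 ok
  [12] x  {0,1}  => 1  1->1 ok
  [13] y  {2}  => 2  1->2 ok
  [14] x  {0,1}  => 1  2->1 ok
  [15] x  {0,1}  => 1  1->1 ok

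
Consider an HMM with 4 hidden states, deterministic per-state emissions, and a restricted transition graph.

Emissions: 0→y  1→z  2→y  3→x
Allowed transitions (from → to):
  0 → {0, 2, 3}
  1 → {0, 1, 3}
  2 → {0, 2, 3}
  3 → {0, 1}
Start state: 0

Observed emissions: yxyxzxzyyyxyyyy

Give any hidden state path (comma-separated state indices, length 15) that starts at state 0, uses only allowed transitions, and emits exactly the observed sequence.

  0: obs=y cand={0,2} pick 0 [start]
  1: obs=x cand={3} pick 3 [0->3 ok]
  2: obs=y cand={0,2} pick 0 [3->0 ok]
  3: obs=x cand={3} pick 3 [0->3 ok]
  4: obs=z cand={1} pick 1 [3->1 ok]
  5: obs=x cand={3} pick 3 [1->3 ok]
  6: obs=z cand={1} pick 1 [3->1 ok]
  7: obs=y cand={0,2} pick 0 [1->0 ok]
  8: obs=y cand={0,2} pick 0 [0->0 ok]
  9: obs=y cand={0,2} pick 0 [0->0 ok]
  10: obs=x cand={3} pick 3 [0->3 ok]
  11: obs=y cand={0,2} pick 0 [3->0 ok]
  12: obs=y cand={0,2} pick 0 [0->0 ok]
  13: obs=y cand={0,2} pick 2 [0->2 ok]
  14: obs=y cand={0,2} pick 2 [2->2 ok]

0,3,0,3,1,3,1,0,0,0,3,0,0,2,2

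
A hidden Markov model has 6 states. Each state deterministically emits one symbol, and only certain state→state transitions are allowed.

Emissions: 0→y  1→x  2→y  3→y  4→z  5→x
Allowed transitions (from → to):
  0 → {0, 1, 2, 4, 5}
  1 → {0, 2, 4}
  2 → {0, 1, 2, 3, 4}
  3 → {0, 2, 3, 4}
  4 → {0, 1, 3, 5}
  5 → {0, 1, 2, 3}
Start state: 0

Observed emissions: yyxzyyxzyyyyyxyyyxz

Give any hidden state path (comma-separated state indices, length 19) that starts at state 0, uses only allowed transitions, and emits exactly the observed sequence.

  [0] y  {0,2,3}  => 0  start
  [1] y  {0,2,3}  => 0  0->0 ok
  [2] x  {1,5}  => 1  0->1 ok
  [3] z  {4}  => 4  1->4 ok
  [4] y  {0,2,3}  => 3  4->3 ok
  [5] y  {0,2,3}  => 2  3->2 ok
  [6] x  {1,5}  => 1  2->1 ok
  [7] z  {4}  => 4  1->4 ok
  [8] y  {0,2,3}  => 3  4->3 ok
  [9] y  {0,2,3}  => 0  3->0 ok
  [10] y  {0,2,3}  => 0  0->0 ok
  [11] y  {0,2,3}  => 0  0->0 ok
  [12] y  {0,2,3}  => 0  0->0 ok
  [13] x  {1,5}  => 5  0->5 ok
  [14] y  {0,2,3}  => 3  5->3 ok
  [15] y  {0,2,3}  => 0  3->0 ok
  [16] y  {0,2,3}  => 2  0->2 ok
  [17] x  {1,5}  => 1  2->1 ok
  [18] z  {4}  => 4  1->4 ok

0,0,1,4,3,2,1,4,3,0,0,0,0,5,3,0,2,1,4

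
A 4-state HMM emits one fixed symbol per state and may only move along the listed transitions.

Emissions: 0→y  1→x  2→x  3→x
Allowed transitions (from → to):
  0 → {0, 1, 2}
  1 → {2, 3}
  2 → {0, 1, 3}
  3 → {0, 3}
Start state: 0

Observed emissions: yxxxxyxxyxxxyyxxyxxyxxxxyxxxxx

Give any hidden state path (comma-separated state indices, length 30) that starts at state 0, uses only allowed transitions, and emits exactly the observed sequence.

  [0] y  {0}  => 0  start
  [1] x  {1,2,3}  => 1  0->1 ok
  [2] x  {1,2,3}  => 3  1->3 ok
  [3] x  {1,2,3}  => 3  3->3 ok
  [4] x  {1,2,3}  => 3  3->3 ok
  [5] y  {0}  => 0  3->0 ok
  [6] x  {1,2,3}  => 1  0->1 ok
  [7] x  {1,2,3}  => 2  1->2 ok
  [8] y  {0}  => 0  2->0 ok
  [9] x  {1,2,3}  => 1  0->1 ok
  [10] x  {1,2,3}  => 2  1->2 ok
  [11] x  {1,2,3}  => 3  2->3 ok
  [12] y  {0}  => 0  3->0 ok
  [13] y  {0}  => 0  0->0 ok
  [14] x  {1,2,3}  => 1  0->1 ok
  [15] x  {1,2,3}  => 2  1->2 ok
  [16] y  {0}  => 0  2->0 ok
  [17] x  {1,2,3}  => 1  0->1 ok
  [18] x  {1,2,3}  => 3  1->3 ok
  [19] y  {0}  => 0  3->0 ok
  [20] x  {1,2,3}  => 1  0->1 ok
  [21] x  {1,2,3}  => 3  1->3 ok
  [22] x  {1,2,3}  => 3  3->3 ok
  [23] x  {1,2,3}  => 3  3->3 ok
  [24] y  {0}  => 0  3->0 ok
  [25] x  {1,2,3}  => 1  0->1 ok
  [26] x  {1,2,3}  => 3  1->3 ok
  [27] x  {1,2,3}  => 3  3->3 ok
  [28] x  {1,2,3}  => 3  3->3 ok
  [29] x  {1,2,3}  => 3  3->3 ok

0,1,3,3,3,0,1,2,0,1,2,3,0,0,1,2,0,1,3,0,1,3,3,3,0,1,3,3,3,3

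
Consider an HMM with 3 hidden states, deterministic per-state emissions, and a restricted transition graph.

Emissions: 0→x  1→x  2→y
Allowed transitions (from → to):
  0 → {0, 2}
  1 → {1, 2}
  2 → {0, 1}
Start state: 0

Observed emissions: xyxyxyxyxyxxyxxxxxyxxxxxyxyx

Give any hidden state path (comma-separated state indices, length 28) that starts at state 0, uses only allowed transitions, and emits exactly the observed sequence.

  t0 'x' -> {0,1}, take 0 (start)
  t1 'y' -> {2}, take 2 (0->2 ok)
  t2 'x' -> {0,1}, take 0 (2->0 ok)
  t3 'y' -> {2}, take 2 (0->2 ok)
  t4 'x' -> {0,1}, take 0 (2->0 ok)
  t5 'y' -> {2}, take 2 (0->2 ok)
  t6 'x' -> {0,1}, take 1 (2->1 ok)
  t7 'y' -> {2}, take 2 (1->2 ok)
  t8 'x' -> {0,1}, take 0 (2->0 ok)
  t9 'y' -> {2}, take 2 (0->2 ok)
  t10 'x' -> {0,1}, take 0 (2->0 ok)
  t11 'x' -> {0,1}, take 0 (0->0 ok)
  t12 'y' -> {2}, take 2 (0->2 ok)
  t13 'x' -> {0,1}, take 1 (2->1 ok)
  t14 'x' -> {0,1}, take 1 (1->1 ok)
  t15 'x' -> {0,1}, take 1 (1->1 ok)
  t16 'x' -> {0,1}, take 1 (1->1 ok)
  t17 'x' -> {0,1}, take 1 (1->1 ok)
  t18 'y' -> {2}, take 2 (1->2 ok)
  t19 'x' -> {0,1}, take 1 (2->1 ok)
  t20 'x' -> {0,1}, take 1 (1->1 ok)
  t21 'x' -> {0,1}, take 1 (1->1 ok)
  t22 'x' -> {0,1}, take 1 (1->1 ok)
  t23 'x' -> {0,1}, take 1 (1->1 ok)
  t24 'y' -> {2}, take 2 (1->2 ok)
  t25 'x' -> {0,1}, take 0 (2->0 ok)
  t26 'y' -> {2}, take 2 (0->2 ok)
  t27 'x' -> {0,1}, take 0 (2->0 ok)

0,2,0,2,0,2,1,2,0,2,0,0,2,1,1,1,1,1,2,1,1,1,1,1,2,0,2,0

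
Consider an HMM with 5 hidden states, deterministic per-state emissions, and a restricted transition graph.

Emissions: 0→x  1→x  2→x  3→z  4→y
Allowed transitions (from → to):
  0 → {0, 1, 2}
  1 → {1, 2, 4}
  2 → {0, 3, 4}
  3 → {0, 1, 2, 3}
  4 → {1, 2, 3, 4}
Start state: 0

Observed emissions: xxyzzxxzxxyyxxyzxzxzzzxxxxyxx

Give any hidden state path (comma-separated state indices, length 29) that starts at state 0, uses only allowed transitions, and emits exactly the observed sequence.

  pos 0: x in {0,1,2}, choose 0; start
  pos 1: x in {0,1,2}, choose 1; 0->1 ok
  pos 2: y in {4}, choose 4; 1->4 ok
  pos 3: z in {3}, choose 3; 4->3 ok
  pos 4: z in {3}, choose 3; 3->3 ok
  pos 5: x in {0,1,2}, choose 1; 3->1 ok
  pos 6: x in {0,1,2}, choose 2; 1->2 ok
  pos 7: z in {3}, choose 3; 2->3 ok
  pos 8: x in {0,1,2}, choose 1; 3->1 ok
  pos 9: x in {0,1,2}, choose 2; 1->2 ok
  pos 10: y in {4}, choose 4; 2->4 ok
  pos 11: y in {4}, choose 4; 4->4 ok
  pos 12: x in {0,1,2}, choose 1; 4->1 ok
  pos 13: x in {0,1,2}, choose 1; 1->1 ok
  pos 14: y in {4}, choose 4; 1->4 ok
  pos 15: z in {3}, choose 3; 4->3 ok
  pos 16: x in {0,1,2}, choose 2; 3->2 ok
  pos 17: z in {3}, choose 3; 2->3 ok
  pos 18: x in {0,1,2}, choose 2; 3->2 ok
  pos 19: z in {3}, choose 3; 2->3 ok
  pos 20: z in {3}, choose 3; 3->3 ok
  pos 21: z in {3}, choose 3; 3->3 ok
  pos 22: x in {0,1,2}, choose 2; 3->2 ok
  pos 23: x in {0,1,2}, choose 0; 2->0 ok
  pos 24: x in {0,1,2}, choose 1; 0->1 ok
  pos 25: x in {0,1,2}, choose 2; 1->2 ok
  pos 26: y in {4}, choose 4; 2->4 ok
  pos 27: x in {0,1,2}, choose 1; 4->1 ok
  pos 28: x in {0,1,2}, choose 1; 1->1 ok

0,1,4,3,3,1,2,3,1,2,4,4,1,1,4,3,2,3,2,3,3,3,2,0,1,2,4,1,1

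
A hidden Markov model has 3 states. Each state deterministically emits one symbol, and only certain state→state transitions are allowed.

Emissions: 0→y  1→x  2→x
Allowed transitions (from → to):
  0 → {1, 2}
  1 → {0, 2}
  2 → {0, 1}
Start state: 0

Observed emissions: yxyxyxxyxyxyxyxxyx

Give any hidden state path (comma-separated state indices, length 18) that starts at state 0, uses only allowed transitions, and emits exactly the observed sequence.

  pos 0: y in {0}, choose 0; start
  pos 1: x in {1,2}, choose 2; 0->2 ok
  pos 2: y in {0}, choose 0; 2->0 ok
  pos 3: x in {1,2}, choose 2; 0->2 ok
  pos 4: y in {0}, choose 0; 2->0 ok
  pos 5: x in {1,2}, choose 1; 0->1 ok
  pos 6: x in {1,2}, choose 2; 1->2 ok
  pos 7: y in {0}, choose 0; 2->0 ok
  pos 8: x in {1,2}, choose 1; 0->1 ok
  pos 9: y in {0}, choose 0; 1->0 ok
  pos 10: x in {1,2}, choose 2; 0->2 ok
  pos 11: y in {0}, choose 0; 2->0 ok
  pos 12: x in {1,2}, choose 2; 0->2 ok
  pos 13: y in {0}, choose 0; 2->0 ok
  pos 14: x in {1,2}, choose 1; 0->1 ok
  pos 15: x in {1,2}, choose 2; 1->2 ok
  pos 16: y in {0}, choose 0; 2->0 ok
  pos 17: x in {1,2}, choose 1; 0->1 ok

0,2,0,2,0,1,2,0,1,0,2,0,2,0,1,2,0,1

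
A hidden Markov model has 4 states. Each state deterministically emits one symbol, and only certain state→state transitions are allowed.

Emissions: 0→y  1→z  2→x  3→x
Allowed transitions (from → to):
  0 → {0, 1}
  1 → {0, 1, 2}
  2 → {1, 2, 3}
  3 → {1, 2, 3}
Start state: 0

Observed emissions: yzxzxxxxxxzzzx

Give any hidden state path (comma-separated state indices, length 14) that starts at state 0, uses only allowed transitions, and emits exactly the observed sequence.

  pos 0: y in {0}, choose 0; start
  pos 1: z in {1}, choose 1; 0->1 ok
  pos 2: x in {2,3}, choose 2; 1->2 ok
  pos 3: z in {1}, choose 1; 2->1 ok
  pos 4: x in {2,3}, choose 2; 1->2 ok
  pos 5: x in {2,3}, choose 3; 2->3 ok
  pos 6: x in {2,3}, choose 3; 3->3 ok
  pos 7: x in {2,3}, choose 2; 3->2 ok
  pos 8: x in {2,3}, choose 2; 2->2 ok
  pos 9: x in {2,3}, choose 2; 2->2 ok
  pos 10: z in {1}, choose 1; 2->1 ok
  pos 11: z in {1}, choose 1; 1->1 ok
  pos 12: z in {1}, choose 1; 1->1 ok
  pos 13: x in {2,3}, choose 2; 1->2 ok

0,1,2,1,2,3,3,2,2,2,1,1,1,2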